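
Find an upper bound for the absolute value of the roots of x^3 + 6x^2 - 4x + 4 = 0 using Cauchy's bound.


Cauchy's bound: all roots r satisfy |r| <= 1 + max(|a_i/a_n|) for i = 0,...,n-1
where a_n is the leading coefficient.

Coefficients: [1, 6, -4, 4]
Leading coefficient a_n = 1
Ratios |a_i/a_n|: 6, 4, 4
Maximum ratio: 6
Cauchy's bound: |r| <= 1 + 6 = 7

Upper bound = 7


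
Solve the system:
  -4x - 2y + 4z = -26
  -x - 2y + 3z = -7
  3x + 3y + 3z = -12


Using Cramer's rule. Expand each determinant along the first row.
D  = (-4)*[(-2)*3 - 3*3] - (-2)*[(-1)*3 - 3*3] + 4*[(-1)*3 - (-2)*3]
  = (-4)*(-15) - (-2)*(-12) + 4*(3) = 48
Dx = (-26)*[(-2)*3 - 3*3] - (-2)*[(-7)*3 - 3*(-12)] + 4*[(-7)*3 - (-2)*(-12)]
  = (-26)*(-15) - (-2)*(15) + 4*(-45) = 240
Dy = (-4)*[(-7)*3 - 3*(-12)] - (-26)*[(-1)*3 - 3*3] + 4*[(-1)*(-12) - (-7)*3]
  = (-4)*(15) - (-26)*(-12) + 4*(33) = -240
Dz = (-4)*[(-2)*(-12) - (-7)*3] - (-2)*[(-1)*(-12) - (-7)*3] + (-26)*[(-1)*3 - (-2)*3]
  = (-4)*(45) - (-2)*(33) + (-26)*(3) = -192
x = Dx/D = 240/48 = 5, y = Dy/D = -240/48 = -5, z = Dz/D = -192/48 = -4
Check eq1: (-4)(5) + (-2)(-5) + (4)(-4) = -26 = -26 ✓
Check eq2: (-1)(5) + (-2)(-5) + (3)(-4) = -7 = -7 ✓
Check eq3: (3)(5) + (3)(-5) + (3)(-4) = -12 = -12 ✓

x = 5, y = -5, z = -4


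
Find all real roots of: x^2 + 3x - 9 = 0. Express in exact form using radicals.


Using the quadratic formula: x = (-b ± sqrt(b^2 - 4ac)) / (2a)
Here a = 1, b = 3, c = -9
Discriminant = b^2 - 4ac = 3^2 - 4(1)(-9) = 9 + 36 = 45
Since discriminant = 45 > 0, there are two real roots.
x = (-3 ± 3*sqrt(5)) / 2
Numerically: x ≈ 1.8541 or x ≈ -4.8541

x = (-3 + 3*sqrt(5)) / 2 or x = (-3 - 3*sqrt(5)) / 2


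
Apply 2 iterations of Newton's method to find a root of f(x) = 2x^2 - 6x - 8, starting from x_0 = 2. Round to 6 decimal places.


Newton's method: x_(n+1) = x_n - f(x_n)/f'(x_n)
f(x) = 2x^2 - 6x - 8
f'(x) = 4x - 6

Iteration 1:
  f(2.000000) = -12.000000
  f'(2.000000) = 2.000000
  x_1 = 2.000000 - (-12.000000)/(2.000000) = 8.000000

Iteration 2:
  f(8.000000) = 72.000000
  f'(8.000000) = 26.000000
  x_2 = 8.000000 - (72.000000)/(26.000000) = 5.230769

x_2 = 5.230769


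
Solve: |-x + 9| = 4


An absolute value equation |expr| = 4 gives two cases:
Case 1: -x + 9 = 4
  -x = -5, so x = 5
Case 2: -x + 9 = -4
  -x = -13, so x = 13

x = 5, x = 13


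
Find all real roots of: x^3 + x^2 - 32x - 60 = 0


Let p(x) = x^3 + x^2 - 32x - 60. By the rational root theorem (leading coefficient 1), any rational root is an integer divisor of 60: try ±1, ±2, ... in turn.
Test x = 1: value = -90 ≠ 0.
Test x = -1: value = -28 ≠ 0.
Test x = 2: value = -112 ≠ 0.
Test x = -2: value = 0 ✓, so (x + 2) is a factor.
Synthetic division by (x + 2): bring down 1; 1(-2) + 1 = -1; (-1)(-2) - 32 = -30; (-30)(-2) - 60 = 0 → quotient x^2 - x - 30, remainder 0.
Solve the quadratic x^2 - x - 30 = 0: discriminant = (-1)^2 - 4(1)(-30) = 1 + 120 = 121.
sqrt(121) = 11, so x = (1 ± 11)/2: x = 6 or x = -5.

x = -5, x = -2, x = 6


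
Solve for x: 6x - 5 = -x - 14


Starting with: 6x - 5 = -x - 14
Move all x terms to left: (6 + 1)x = -14 + 5
Simplify: 7x = -9
Divide both sides by 7: x = -9/7

x = -9/7


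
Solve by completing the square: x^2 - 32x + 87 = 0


Start: x^2 - 32x + 87 = 0
Move constant: x^2 - 32x = -87
Half of -32 is -16, squared is 256
Add 256 to both sides: x^2 - 32x + 256 = 169
(x - 16)^2 = 169
x - 16 = ±13
x = 16 + 13 = 29 or x = 16 - 13 = 3

x = 3, x = 29


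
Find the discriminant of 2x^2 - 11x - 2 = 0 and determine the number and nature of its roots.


For ax^2 + bx + c = 0, discriminant D = b^2 - 4ac
Here a = 2, b = -11, c = -2
D = (-11)^2 - 4(2)(-2) = 121 + 16 = 137

D = 137 > 0 but not a perfect square
The equation has 2 distinct real irrational roots.

Discriminant = 137, 2 distinct real irrational roots


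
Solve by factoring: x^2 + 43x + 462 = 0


We need two numbers that multiply to 462 and add to 43.
Those numbers are 21 and 22 (since 21 * 22 = 462 and 21 + 22 = 43).
So x^2 + 43x + 462 = (x + 21)(x + 22) = 0
Setting each factor to zero: x = -21 or x = -22

x = -22, x = -21


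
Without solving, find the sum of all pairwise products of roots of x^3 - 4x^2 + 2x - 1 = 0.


By Vieta's formulas for x^3 + bx^2 + cx + d = 0:
  r1 + r2 + r3 = -b/a = 4
  r1*r2 + r1*r3 + r2*r3 = c/a = 2
  r1*r2*r3 = -d/a = 1


Sum of pairwise products = 2


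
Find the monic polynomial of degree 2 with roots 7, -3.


A monic polynomial with roots 7, -3 is:
p(x) = (x - 7)(x + 3)
After multiplying by (x - 7): x - 7
After multiplying by (x + 3): x^2 - 4x - 21

x^2 - 4x - 21


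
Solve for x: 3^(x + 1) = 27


Express both sides with the same base.
27 = 3^3
Since the bases match, equate exponents: x + 1 = 3
So x = 3 - (1) = 2

x = 2


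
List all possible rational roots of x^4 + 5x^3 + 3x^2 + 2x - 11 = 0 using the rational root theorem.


Rational root theorem: possible roots are ±p/q where:
  p divides the constant term (-11): p ∈ {1, 11}
  q divides the leading coefficient (1): q ∈ {1}

All possible rational roots: -11, -1, 1, 11

-11, -1, 1, 11


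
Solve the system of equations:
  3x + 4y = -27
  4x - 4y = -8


Using Cramer's rule:
Determinant D = (3)(-4) - (4)(4) = -12 - 16 = -28
Dx = (-27)(-4) - (-8)(4) = 108 + 32 = 140
Dy = (3)(-8) - (4)(-27) = -24 + 108 = 84
x = Dx/D = 140/-28 = -5
y = Dy/D = 84/-28 = -3

x = -5, y = -3


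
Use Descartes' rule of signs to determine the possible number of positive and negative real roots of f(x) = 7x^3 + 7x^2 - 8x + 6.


Descartes' rule of signs:

For positive roots, count sign changes in f(x) = 7x^3 + 7x^2 - 8x + 6:
Signs of coefficients: +, +, -, +
Number of sign changes: 2
Possible positive real roots: 2, 0

For negative roots, examine f(-x) = -7x^3 + 7x^2 + 8x + 6:
Signs of coefficients: -, +, +, +
Number of sign changes: 1
Possible negative real roots: 1

Positive roots: 2 or 0; Negative roots: 1


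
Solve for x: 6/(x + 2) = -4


Multiply both sides by (x + 2): 6 = -4(x + 2)
Distribute: 6 = -4x - 8
-4x = 6 + 8 = 14
x = -7/2

x = -7/2


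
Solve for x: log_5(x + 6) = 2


Convert to exponential form: x + 6 = 5^2 = 25
x = 25 - 6 = 19
Check: log_5(19 + 6) = log_5(25) = log_5(25) = 2 ✓

x = 19


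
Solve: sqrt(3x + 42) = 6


Square both sides: 3x + 42 = 6^2 = 36
3x = 36 - 42 = -6
x = -2
Check: sqrt(3*(-2) + 42) = sqrt(36) = 6 ✓

x = -2


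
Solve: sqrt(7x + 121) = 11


Square both sides: 7x + 121 = 11^2 = 121
7x = 121 - 121 = 0
x = 0
Check: sqrt(7*0 + 121) = sqrt(121) = 11 ✓

x = 0


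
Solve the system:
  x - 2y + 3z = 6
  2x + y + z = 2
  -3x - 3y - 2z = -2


Using Cramer's rule. Expand each determinant along the first row.
D  = 1*[1*(-2) - 1*(-3)] - (-2)*[2*(-2) - 1*(-3)] + 3*[2*(-3) - 1*(-3)]
  = 1*(1) - (-2)*(-1) + 3*(-3) = -10
Dx = 6*[1*(-2) - 1*(-3)] - (-2)*[2*(-2) - 1*(-2)] + 3*[2*(-3) - 1*(-2)]
  = 6*(1) - (-2)*(-2) + 3*(-4) = -10
Dy = 1*[2*(-2) - 1*(-2)] - 6*[2*(-2) - 1*(-3)] + 3*[2*(-2) - 2*(-3)]
  = 1*(-2) - 6*(-1) + 3*(2) = 10
Dz = 1*[1*(-2) - 2*(-3)] - (-2)*[2*(-2) - 2*(-3)] + 6*[2*(-3) - 1*(-3)]
  = 1*(4) - (-2)*(2) + 6*(-3) = -10
x = Dx/D = -10/-10 = 1, y = Dy/D = 10/-10 = -1, z = Dz/D = -10/-10 = 1
Check eq1: (1)(1) + (-2)(-1) + (3)(1) = 6 = 6 ✓
Check eq2: (2)(1) + (1)(-1) + (1)(1) = 2 = 2 ✓
Check eq3: (-3)(1) + (-3)(-1) + (-2)(1) = -2 = -2 ✓

x = 1, y = -1, z = 1


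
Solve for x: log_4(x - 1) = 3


Convert to exponential form: x - 1 = 4^3 = 64
x = 64 + 1 = 65
Check: log_4(65 - 1) = log_4(64) = log_4(64) = 3 ✓

x = 65


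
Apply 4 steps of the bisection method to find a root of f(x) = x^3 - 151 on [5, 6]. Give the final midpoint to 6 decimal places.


f(x) = x^3 - 151
f(5) = -26 < 0
f(6) = 65 > 0

Step 1: midpoint = (5.000000 + 6.000000)/2 = 5.500000
  f(5.500000) = 15.375000
  f(mid) > 0, so root is in [5.000000, 5.500000]

Step 2: midpoint = (5.000000 + 5.500000)/2 = 5.250000
  f(5.250000) = -6.296875
  f(mid) < 0, so root is in [5.250000, 5.500000]

Step 3: midpoint = (5.250000 + 5.500000)/2 = 5.375000
  f(5.375000) = 4.287109
  f(mid) > 0, so root is in [5.250000, 5.375000]

Step 4: midpoint = (5.250000 + 5.375000)/2 = 5.312500
  f(5.312500) = -1.067139
  f(mid) < 0, so root is in [5.312500, 5.375000]

midpoint = 5.312500


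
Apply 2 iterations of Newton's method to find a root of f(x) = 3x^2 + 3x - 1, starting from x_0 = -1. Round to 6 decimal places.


Newton's method: x_(n+1) = x_n - f(x_n)/f'(x_n)
f(x) = 3x^2 + 3x - 1
f'(x) = 6x + 3

Iteration 1:
  f(-1.000000) = -1.000000
  f'(-1.000000) = -3.000000
  x_1 = -1.000000 - (-1.000000)/(-3.000000) = -1.333333

Iteration 2:
  f(-1.333333) = 0.333333
  f'(-1.333333) = -5.000000
  x_2 = -1.333333 - (0.333333)/(-5.000000) = -1.266667

x_2 = -1.266667


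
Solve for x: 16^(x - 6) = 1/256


Express both sides with the same base.
1/256 = 16^(-2)
Since the bases match, equate exponents: x - 6 = -2
So x = -2 - (-6) = 4

x = 4


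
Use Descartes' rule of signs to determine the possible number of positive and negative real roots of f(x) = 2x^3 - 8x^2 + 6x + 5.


Descartes' rule of signs:

For positive roots, count sign changes in f(x) = 2x^3 - 8x^2 + 6x + 5:
Signs of coefficients: +, -, +, +
Number of sign changes: 2
Possible positive real roots: 2, 0

For negative roots, examine f(-x) = -2x^3 - 8x^2 - 6x + 5:
Signs of coefficients: -, -, -, +
Number of sign changes: 1
Possible negative real roots: 1

Positive roots: 2 or 0; Negative roots: 1


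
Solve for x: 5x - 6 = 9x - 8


Starting with: 5x - 6 = 9x - 8
Move all x terms to left: (5 - 9)x = -8 + 6
Simplify: -4x = -2
Divide both sides by -4: x = 1/2

x = 1/2


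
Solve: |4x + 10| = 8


An absolute value equation |expr| = 8 gives two cases:
Case 1: 4x + 10 = 8
  4x = -2, so x = -1/2
Case 2: 4x + 10 = -8
  4x = -18, so x = -9/2

x = -9/2, x = -1/2


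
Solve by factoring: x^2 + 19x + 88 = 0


We need two numbers that multiply to 88 and add to 19.
Those numbers are 11 and 8 (since 11 * 8 = 88 and 11 + 8 = 19).
So x^2 + 19x + 88 = (x + 11)(x + 8) = 0
Setting each factor to zero: x = -11 or x = -8

x = -11, x = -8


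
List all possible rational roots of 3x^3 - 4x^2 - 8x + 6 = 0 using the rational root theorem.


Rational root theorem: possible roots are ±p/q where:
  p divides the constant term (6): p ∈ {1, 2, 3, 6}
  q divides the leading coefficient (3): q ∈ {1, 3}

All possible rational roots: -6, -3, -2, -1, -2/3, -1/3, 1/3, 2/3, 1, 2, 3, 6

-6, -3, -2, -1, -2/3, -1/3, 1/3, 2/3, 1, 2, 3, 6


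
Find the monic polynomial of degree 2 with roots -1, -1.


A monic polynomial with roots -1, -1 is:
p(x) = (x + 1)(x + 1)
After multiplying by (x + 1): x + 1
After multiplying by (x + 1): x^2 + 2x + 1

x^2 + 2x + 1


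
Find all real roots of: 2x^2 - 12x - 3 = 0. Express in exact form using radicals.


Using the quadratic formula: x = (-b ± sqrt(b^2 - 4ac)) / (2a)
Here a = 2, b = -12, c = -3
Discriminant = b^2 - 4ac = (-12)^2 - 4(2)(-3) = 144 + 24 = 168
Since discriminant = 168 > 0, there are two real roots.
x = (12 ± 2*sqrt(42)) / 4
Simplifying: x = (6 ± sqrt(42)) / 2
Numerically: x ≈ 6.2404 or x ≈ -0.2404

x = (6 + sqrt(42)) / 2 or x = (6 - sqrt(42)) / 2


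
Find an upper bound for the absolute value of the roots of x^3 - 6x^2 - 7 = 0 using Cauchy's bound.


Cauchy's bound: all roots r satisfy |r| <= 1 + max(|a_i/a_n|) for i = 0,...,n-1
where a_n is the leading coefficient.

Coefficients: [1, -6, 0, -7]
Leading coefficient a_n = 1
Ratios |a_i/a_n|: 6, 0, 7
Maximum ratio: 7
Cauchy's bound: |r| <= 1 + 7 = 8

Upper bound = 8


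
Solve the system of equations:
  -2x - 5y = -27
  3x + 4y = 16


Using Cramer's rule:
Determinant D = (-2)(4) - (3)(-5) = -8 + 15 = 7
Dx = (-27)(4) - (16)(-5) = -108 + 80 = -28
Dy = (-2)(16) - (3)(-27) = -32 + 81 = 49
x = Dx/D = -28/7 = -4
y = Dy/D = 49/7 = 7

x = -4, y = 7


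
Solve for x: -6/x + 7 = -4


Subtract 7 from both sides: -6/x = -11
Multiply both sides by x: -6 = -11 * x
Divide by -11: x = 6/11

x = 6/11


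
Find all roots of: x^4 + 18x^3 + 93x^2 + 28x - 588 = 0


Let p(x) = x^4 + 18x^3 + 93x^2 + 28x - 588. By the rational root theorem (leading coefficient 1), any rational root is an integer divisor of 588: try ±1, ±2, ... in turn.
Test x = 1: value = -448 ≠ 0.
Test x = -1: value = -540 ≠ 0.
Test x = 2: value = 0 ✓, so (x - 2) is a factor.
Synthetic division by (x - 2): bring down 1; 1(2) + 18 = 20; 20(2) + 93 = 133; 133(2) + 28 = 294; 294(2) - 588 = 0 → quotient x^3 + 20x^2 + 133x + 294, remainder 0.
Continue with the quotient x^3 + 20x^2 + 133x + 294 (candidates must divide 294; re-test x = 2 first in case it repeats).
Test x = 2: value = 648 ≠ 0.
Test x = -2: value = 100 ≠ 0.
Test x = 3: value = 900 ≠ 0.
Test x = -3: value = 48 ≠ 0.
Test x = 6: value = 2028 ≠ 0.
Test x = -6: value = 0 ✓, so (x + 6) is a factor.
Synthetic division by (x + 6): bring down 1; 1(-6) + 20 = 14; 14(-6) + 133 = 49; 49(-6) + 294 = 0 → quotient x^2 + 14x + 49, remainder 0.
Solve the quadratic x^2 + 14x + 49 = 0: discriminant = 14^2 - 4(1)(49) = 196 - 196 = 0.
Discriminant = 0, so a double root: x = -14/2 = -7.
Collecting all roots found:

x = -7 (multiplicity 2), x = -6, x = 2


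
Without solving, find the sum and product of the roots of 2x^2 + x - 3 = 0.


By Vieta's formulas for ax^2 + bx + c = 0:
  Sum of roots = -b/a
  Product of roots = c/a

Here a = 2, b = 1, c = -3
Sum = -(1)/2 = -1/2
Product = -3/2 = -3/2

Sum = -1/2, Product = -3/2


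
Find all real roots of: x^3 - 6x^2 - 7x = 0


The constant term is 0, so x = 0 is a root. Factor out x:
  x(x^2 - 6x - 7) = 0
Solve the quadratic x^2 - 6x - 7 = 0: discriminant = (-6)^2 - 4(1)(-7) = 36 + 28 = 64.
sqrt(64) = 8, so x = (6 ± 8)/2: x = 7 or x = -1.

x = -1, x = 0, x = 7


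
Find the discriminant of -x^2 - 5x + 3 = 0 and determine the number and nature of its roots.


For ax^2 + bx + c = 0, discriminant D = b^2 - 4ac
Here a = -1, b = -5, c = 3
D = (-5)^2 - 4(-1)(3) = 25 + 12 = 37

D = 37 > 0 but not a perfect square
The equation has 2 distinct real irrational roots.

Discriminant = 37, 2 distinct real irrational roots


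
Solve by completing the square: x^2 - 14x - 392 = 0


Start: x^2 - 14x - 392 = 0
Move constant: x^2 - 14x = 392
Half of -14 is -7, squared is 49
Add 49 to both sides: x^2 - 14x + 49 = 441
(x - 7)^2 = 441
x - 7 = ±21
x = 7 + 21 = 28 or x = 7 - 21 = -14

x = -14, x = 28


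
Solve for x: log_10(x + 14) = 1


Convert to exponential form: x + 14 = 10^1 = 10
x = 10 - 14 = -4
Check: log_10(-4 + 14) = log_10(10) = log_10(10) = 1 ✓

x = -4


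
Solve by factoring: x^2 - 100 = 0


We need two numbers that multiply to -100 and add to 0.
Those numbers are -10 and 10 (since (-10) * 10 = -100 and (-10) + 10 = 0).
So x^2 - 100 = (x - 10)(x + 10) = 0
Setting each factor to zero: x = 10 or x = -10

x = -10, x = 10


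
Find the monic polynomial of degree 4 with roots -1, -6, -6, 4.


A monic polynomial with roots -1, -6, -6, 4 is:
p(x) = (x + 1)(x + 6)(x + 6)(x - 4)
After multiplying by (x + 1): x + 1
After multiplying by (x + 6): x^2 + 7x + 6
After multiplying by (x + 6): x^3 + 13x^2 + 48x + 36
After multiplying by (x - 4): x^4 + 9x^3 - 4x^2 - 156x - 144

x^4 + 9x^3 - 4x^2 - 156x - 144


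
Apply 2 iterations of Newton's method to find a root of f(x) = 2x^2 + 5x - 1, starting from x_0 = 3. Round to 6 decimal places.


Newton's method: x_(n+1) = x_n - f(x_n)/f'(x_n)
f(x) = 2x^2 + 5x - 1
f'(x) = 4x + 5

Iteration 1:
  f(3.000000) = 32.000000
  f'(3.000000) = 17.000000
  x_1 = 3.000000 - (32.000000)/(17.000000) = 1.117647

Iteration 2:
  f(1.117647) = 7.086505
  f'(1.117647) = 9.470588
  x_2 = 1.117647 - (7.086505)/(9.470588) = 0.369383

x_2 = 0.369383


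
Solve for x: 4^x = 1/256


Express both sides with the same base.
1/256 = 4^(-4)
Since the bases match: x = -4

x = -4


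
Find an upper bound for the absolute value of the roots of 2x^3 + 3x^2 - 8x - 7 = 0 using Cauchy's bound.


Cauchy's bound: all roots r satisfy |r| <= 1 + max(|a_i/a_n|) for i = 0,...,n-1
where a_n is the leading coefficient.

Coefficients: [2, 3, -8, -7]
Leading coefficient a_n = 2
Ratios |a_i/a_n|: 3/2, 4, 7/2
Maximum ratio: 4
Cauchy's bound: |r| <= 1 + 4 = 5

Upper bound = 5


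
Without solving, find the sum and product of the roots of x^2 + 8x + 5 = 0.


By Vieta's formulas for ax^2 + bx + c = 0:
  Sum of roots = -b/a
  Product of roots = c/a

Here a = 1, b = 8, c = 5
Sum = -(8)/1 = -8
Product = 5/1 = 5

Sum = -8, Product = 5


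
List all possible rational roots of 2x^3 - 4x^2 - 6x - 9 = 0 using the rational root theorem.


Rational root theorem: possible roots are ±p/q where:
  p divides the constant term (-9): p ∈ {1, 3, 9}
  q divides the leading coefficient (2): q ∈ {1, 2}

All possible rational roots: -9, -9/2, -3, -3/2, -1, -1/2, 1/2, 1, 3/2, 3, 9/2, 9

-9, -9/2, -3, -3/2, -1, -1/2, 1/2, 1, 3/2, 3, 9/2, 9


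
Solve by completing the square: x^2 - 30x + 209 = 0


Start: x^2 - 30x + 209 = 0
Move constant: x^2 - 30x = -209
Half of -30 is -15, squared is 225
Add 225 to both sides: x^2 - 30x + 225 = 16
(x - 15)^2 = 16
x - 15 = ±4
x = 15 + 4 = 19 or x = 15 - 4 = 11

x = 11, x = 19


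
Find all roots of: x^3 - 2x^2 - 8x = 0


The constant term is 0, so x = 0 is a root. Factor out x:
  x^2 - 2x - 8 = 0
Solve the quadratic x^2 - 2x - 8 = 0: discriminant = (-2)^2 - 4(1)(-8) = 4 + 32 = 36.
sqrt(36) = 6, so x = (2 ± 6)/2: x = 4 or x = -2.
Collecting all roots found:

x = -2, x = 0, x = 4


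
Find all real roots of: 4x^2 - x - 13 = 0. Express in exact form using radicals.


Using the quadratic formula: x = (-b ± sqrt(b^2 - 4ac)) / (2a)
Here a = 4, b = -1, c = -13
Discriminant = b^2 - 4ac = (-1)^2 - 4(4)(-13) = 1 + 208 = 209
Since discriminant = 209 > 0, there are two real roots.
x = (1 ± sqrt(209)) / 8
Numerically: x ≈ 1.9321 or x ≈ -1.6821

x = (1 + sqrt(209)) / 8 or x = (1 - sqrt(209)) / 8


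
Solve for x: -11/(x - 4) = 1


Multiply both sides by (x - 4): -11 = 1(x - 4)
Distribute: -11 = x - 4
x = -11 + 4 = -7
x = -7

x = -7


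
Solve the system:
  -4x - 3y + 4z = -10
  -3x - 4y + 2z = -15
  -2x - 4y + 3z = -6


Using Cramer's rule. Expand each determinant along the first row.
D  = (-4)*[(-4)*3 - 2*(-4)] - (-3)*[(-3)*3 - 2*(-2)] + 4*[(-3)*(-4) - (-4)*(-2)]
  = (-4)*(-4) - (-3)*(-5) + 4*(4) = 17
Dx = (-10)*[(-4)*3 - 2*(-4)] - (-3)*[(-15)*3 - 2*(-6)] + 4*[(-15)*(-4) - (-4)*(-6)]
  = (-10)*(-4) - (-3)*(-33) + 4*(36) = 85
Dy = (-4)*[(-15)*3 - 2*(-6)] - (-10)*[(-3)*3 - 2*(-2)] + 4*[(-3)*(-6) - (-15)*(-2)]
  = (-4)*(-33) - (-10)*(-5) + 4*(-12) = 34
Dz = (-4)*[(-4)*(-6) - (-15)*(-4)] - (-3)*[(-3)*(-6) - (-15)*(-2)] + (-10)*[(-3)*(-4) - (-4)*(-2)]
  = (-4)*(-36) - (-3)*(-12) + (-10)*(4) = 68
x = Dx/D = 85/17 = 5, y = Dy/D = 34/17 = 2, z = Dz/D = 68/17 = 4
Check eq1: (-4)(5) + (-3)(2) + (4)(4) = -10 = -10 ✓
Check eq2: (-3)(5) + (-4)(2) + (2)(4) = -15 = -15 ✓
Check eq3: (-2)(5) + (-4)(2) + (3)(4) = -6 = -6 ✓

x = 5, y = 2, z = 4


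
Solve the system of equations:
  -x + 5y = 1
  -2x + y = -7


Using Cramer's rule:
Determinant D = (-1)(1) - (-2)(5) = -1 + 10 = 9
Dx = (1)(1) - (-7)(5) = 1 + 35 = 36
Dy = (-1)(-7) - (-2)(1) = 7 + 2 = 9
x = Dx/D = 36/9 = 4
y = Dy/D = 9/9 = 1

x = 4, y = 1


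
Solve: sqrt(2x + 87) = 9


Square both sides: 2x + 87 = 9^2 = 81
2x = 81 - 87 = -6
x = -3
Check: sqrt(2*(-3) + 87) = sqrt(81) = 9 ✓

x = -3


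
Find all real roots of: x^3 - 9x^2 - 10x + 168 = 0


Let p(x) = x^3 - 9x^2 - 10x + 168. By the rational root theorem (leading coefficient 1), any rational root is an integer divisor of 168: try ±1, ±2, ... in turn.
Test x = 1: value = 150 ≠ 0.
Test x = -1: value = 168 ≠ 0.
Test x = 2: value = 120 ≠ 0.
Test x = -2: value = 144 ≠ 0.
Test x = 3: value = 84 ≠ 0.
Test x = -3: value = 90 ≠ 0.
Test x = 4: value = 48 ≠ 0.
Test x = -4: value = 0 ✓, so (x + 4) is a factor.
Synthetic division by (x + 4): bring down 1; 1(-4) - 9 = -13; (-13)(-4) - 10 = 42; 42(-4) + 168 = 0 → quotient x^2 - 13x + 42, remainder 0.
Solve the quadratic x^2 - 13x + 42 = 0: discriminant = (-13)^2 - 4(1)(42) = 169 - 168 = 1.
sqrt(1) = 1, so x = (13 ± 1)/2: x = 7 or x = 6.

x = -4, x = 6, x = 7


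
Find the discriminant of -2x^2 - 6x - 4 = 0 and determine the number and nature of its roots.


For ax^2 + bx + c = 0, discriminant D = b^2 - 4ac
Here a = -2, b = -6, c = -4
D = (-6)^2 - 4(-2)(-4) = 36 - 32 = 4

D = 4 > 0 and is a perfect square (sqrt = 2)
The equation has 2 distinct real rational roots.

Discriminant = 4, 2 distinct real rational roots


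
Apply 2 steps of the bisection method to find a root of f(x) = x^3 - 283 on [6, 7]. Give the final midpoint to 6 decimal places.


f(x) = x^3 - 283
f(6) = -67 < 0
f(7) = 60 > 0

Step 1: midpoint = (6.000000 + 7.000000)/2 = 6.500000
  f(6.500000) = -8.375000
  f(mid) < 0, so root is in [6.500000, 7.000000]

Step 2: midpoint = (6.500000 + 7.000000)/2 = 6.750000
  f(6.750000) = 24.546875
  f(mid) > 0, so root is in [6.500000, 6.750000]

midpoint = 6.750000


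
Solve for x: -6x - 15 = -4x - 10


Starting with: -6x - 15 = -4x - 10
Move all x terms to left: (-6 + 4)x = -10 + 15
Simplify: -2x = 5
Divide both sides by -2: x = -5/2

x = -5/2


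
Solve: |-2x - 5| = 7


An absolute value equation |expr| = 7 gives two cases:
Case 1: -2x - 5 = 7
  -2x = 12, so x = -6
Case 2: -2x - 5 = -7
  -2x = -2, so x = 1

x = -6, x = 1


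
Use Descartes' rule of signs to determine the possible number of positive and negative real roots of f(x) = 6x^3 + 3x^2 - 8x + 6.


Descartes' rule of signs:

For positive roots, count sign changes in f(x) = 6x^3 + 3x^2 - 8x + 6:
Signs of coefficients: +, +, -, +
Number of sign changes: 2
Possible positive real roots: 2, 0

For negative roots, examine f(-x) = -6x^3 + 3x^2 + 8x + 6:
Signs of coefficients: -, +, +, +
Number of sign changes: 1
Possible negative real roots: 1

Positive roots: 2 or 0; Negative roots: 1


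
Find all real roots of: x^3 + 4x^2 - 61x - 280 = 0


Let p(x) = x^3 + 4x^2 - 61x - 280. By the rational root theorem (leading coefficient 1), any rational root is an integer divisor of 280: try ±1, ±2, ... in turn.
Test x = 1: value = -336 ≠ 0.
Test x = -1: value = -216 ≠ 0.
Test x = 2: value = -378 ≠ 0.
Test x = -2: value = -150 ≠ 0.
Test x = 4: value = -396 ≠ 0.
Test x = -4: value = -36 ≠ 0.
Test x = 5: value = -360 ≠ 0.
Test x = -5: value = 0 ✓, so (x + 5) is a factor.
Synthetic division by (x + 5): bring down 1; 1(-5) + 4 = -1; (-1)(-5) - 61 = -56; (-56)(-5) - 280 = 0 → quotient x^2 - x - 56, remainder 0.
Solve the quadratic x^2 - x - 56 = 0: discriminant = (-1)^2 - 4(1)(-56) = 1 + 224 = 225.
sqrt(225) = 15, so x = (1 ± 15)/2: x = 8 or x = -7.

x = -7, x = -5, x = 8


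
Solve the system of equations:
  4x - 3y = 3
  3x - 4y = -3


Using Cramer's rule:
Determinant D = (4)(-4) - (3)(-3) = -16 + 9 = -7
Dx = (3)(-4) - (-3)(-3) = -12 - 9 = -21
Dy = (4)(-3) - (3)(3) = -12 - 9 = -21
x = Dx/D = -21/-7 = 3
y = Dy/D = -21/-7 = 3

x = 3, y = 3


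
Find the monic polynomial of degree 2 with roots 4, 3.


A monic polynomial with roots 4, 3 is:
p(x) = (x - 4)(x - 3)
After multiplying by (x - 4): x - 4
After multiplying by (x - 3): x^2 - 7x + 12

x^2 - 7x + 12


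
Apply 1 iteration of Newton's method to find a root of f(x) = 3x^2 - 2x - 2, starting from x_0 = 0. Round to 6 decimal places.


Newton's method: x_(n+1) = x_n - f(x_n)/f'(x_n)
f(x) = 3x^2 - 2x - 2
f'(x) = 6x - 2

Iteration 1:
  f(0.000000) = -2.000000
  f'(0.000000) = -2.000000
  x_1 = 0.000000 - (-2.000000)/(-2.000000) = -1.000000

x_1 = -1.000000


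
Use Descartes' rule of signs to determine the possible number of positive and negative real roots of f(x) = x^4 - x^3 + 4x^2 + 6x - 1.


Descartes' rule of signs:

For positive roots, count sign changes in f(x) = x^4 - x^3 + 4x^2 + 6x - 1:
Signs of coefficients: +, -, +, +, -
Number of sign changes: 3
Possible positive real roots: 3, 1

For negative roots, examine f(-x) = x^4 + x^3 + 4x^2 - 6x - 1:
Signs of coefficients: +, +, +, -, -
Number of sign changes: 1
Possible negative real roots: 1

Positive roots: 3 or 1; Negative roots: 1


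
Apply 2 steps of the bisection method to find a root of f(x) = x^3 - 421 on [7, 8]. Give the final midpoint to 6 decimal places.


f(x) = x^3 - 421
f(7) = -78 < 0
f(8) = 91 > 0

Step 1: midpoint = (7.000000 + 8.000000)/2 = 7.500000
  f(7.500000) = 0.875000
  f(mid) > 0, so root is in [7.000000, 7.500000]

Step 2: midpoint = (7.000000 + 7.500000)/2 = 7.250000
  f(7.250000) = -39.921875
  f(mid) < 0, so root is in [7.250000, 7.500000]

midpoint = 7.250000


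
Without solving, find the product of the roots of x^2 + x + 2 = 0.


By Vieta's formulas for ax^2 + bx + c = 0:
  Sum of roots = -b/a
  Product of roots = c/a

Here a = 1, b = 1, c = 2
Sum = -(1)/1 = -1
Product = 2/1 = 2

Product = 2


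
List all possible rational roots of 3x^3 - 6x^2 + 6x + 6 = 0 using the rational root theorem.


Rational root theorem: possible roots are ±p/q where:
  p divides the constant term (6): p ∈ {1, 2, 3, 6}
  q divides the leading coefficient (3): q ∈ {1, 3}

All possible rational roots: -6, -3, -2, -1, -2/3, -1/3, 1/3, 2/3, 1, 2, 3, 6

-6, -3, -2, -1, -2/3, -1/3, 1/3, 2/3, 1, 2, 3, 6


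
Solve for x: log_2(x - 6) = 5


Convert to exponential form: x - 6 = 2^5 = 32
x = 32 + 6 = 38
Check: log_2(38 - 6) = log_2(32) = log_2(32) = 5 ✓

x = 38


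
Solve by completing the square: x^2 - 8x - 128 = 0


Start: x^2 - 8x - 128 = 0
Move constant: x^2 - 8x = 128
Half of -8 is -4, squared is 16
Add 16 to both sides: x^2 - 8x + 16 = 144
(x - 4)^2 = 144
x - 4 = ±12
x = 4 + 12 = 16 or x = 4 - 12 = -8

x = -8, x = 16


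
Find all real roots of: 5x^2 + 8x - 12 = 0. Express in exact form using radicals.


Using the quadratic formula: x = (-b ± sqrt(b^2 - 4ac)) / (2a)
Here a = 5, b = 8, c = -12
Discriminant = b^2 - 4ac = 8^2 - 4(5)(-12) = 64 + 240 = 304
Since discriminant = 304 > 0, there are two real roots.
x = (-8 ± 4*sqrt(19)) / 10
Simplifying: x = (-4 ± 2*sqrt(19)) / 5
Numerically: x ≈ 0.9436 or x ≈ -2.5436

x = (-4 + 2*sqrt(19)) / 5 or x = (-4 - 2*sqrt(19)) / 5


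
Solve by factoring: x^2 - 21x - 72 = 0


We need two numbers that multiply to -72 and add to -21.
Those numbers are 3 and -24 (since 3 * (-24) = -72 and 3 + (-24) = -21).
So x^2 - 21x - 72 = (x + 3)(x - 24) = 0
Setting each factor to zero: x = -3 or x = 24

x = -3, x = 24


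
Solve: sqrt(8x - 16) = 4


Square both sides: 8x - 16 = 4^2 = 16
8x = 16 + 16 = 32
x = 4
Check: sqrt(8*4 - 16) = sqrt(16) = 4 ✓

x = 4


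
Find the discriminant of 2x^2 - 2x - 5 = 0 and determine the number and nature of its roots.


For ax^2 + bx + c = 0, discriminant D = b^2 - 4ac
Here a = 2, b = -2, c = -5
D = (-2)^2 - 4(2)(-5) = 4 + 40 = 44

D = 44 > 0 but not a perfect square
The equation has 2 distinct real irrational roots.

Discriminant = 44, 2 distinct real irrational roots


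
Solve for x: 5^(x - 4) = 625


Express both sides with the same base.
625 = 5^4
Since the bases match, equate exponents: x - 4 = 4
So x = 4 - (-4) = 8

x = 8


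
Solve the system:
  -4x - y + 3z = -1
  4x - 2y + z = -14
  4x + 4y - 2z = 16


Using Cramer's rule. Expand each determinant along the first row.
D  = (-4)*[(-2)*(-2) - 1*4] - (-1)*[4*(-2) - 1*4] + 3*[4*4 - (-2)*4]
  = (-4)*(0) - (-1)*(-12) + 3*(24) = 60
Dx = (-1)*[(-2)*(-2) - 1*4] - (-1)*[(-14)*(-2) - 1*16] + 3*[(-14)*4 - (-2)*16]
  = (-1)*(0) - (-1)*(12) + 3*(-24) = -60
Dy = (-4)*[(-14)*(-2) - 1*16] - (-1)*[4*(-2) - 1*4] + 3*[4*16 - (-14)*4]
  = (-4)*(12) - (-1)*(-12) + 3*(120) = 300
Dz = (-4)*[(-2)*16 - (-14)*4] - (-1)*[4*16 - (-14)*4] + (-1)*[4*4 - (-2)*4]
  = (-4)*(24) - (-1)*(120) + (-1)*(24) = 0
x = Dx/D = -60/60 = -1, y = Dy/D = 300/60 = 5, z = Dz/D = 0/60 = 0
Check eq1: (-4)(-1) + (-1)(5) + (3)(0) = -1 = -1 ✓
Check eq2: (4)(-1) + (-2)(5) + (1)(0) = -14 = -14 ✓
Check eq3: (4)(-1) + (4)(5) + (-2)(0) = 16 = 16 ✓

x = -1, y = 5, z = 0


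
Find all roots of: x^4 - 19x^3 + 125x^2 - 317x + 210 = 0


Let p(x) = x^4 - 19x^3 + 125x^2 - 317x + 210. By the rational root theorem (leading coefficient 1), any rational root is an integer divisor of 210: try ±1, ±2, ... in turn.
Test x = 1: value = 0 ✓, so (x - 1) is a factor.
Synthetic division by (x - 1): bring down 1; 1(1) - 19 = -18; (-18)(1) + 125 = 107; 107(1) - 317 = -210; (-210)(1) + 210 = 0 → quotient x^3 - 18x^2 + 107x - 210, remainder 0.
Continue with the quotient x^3 - 18x^2 + 107x - 210 (candidates must divide 210; re-test x = 1 first in case it repeats).
Test x = 1: value = -120 ≠ 0.
Test x = -1: value = -336 ≠ 0.
Test x = 2: value = -60 ≠ 0.
Test x = -2: value = -504 ≠ 0.
Test x = 3: value = -24 ≠ 0.
Test x = -3: value = -720 ≠ 0.
Test x = 5: value = 0 ✓, so (x - 5) is a factor.
Synthetic division by (x - 5): bring down 1; 1(5) - 18 = -13; (-13)(5) + 107 = 42; 42(5) - 210 = 0 → quotient x^2 - 13x + 42, remainder 0.
Solve the quadratic x^2 - 13x + 42 = 0: discriminant = (-13)^2 - 4(1)(42) = 169 - 168 = 1.
sqrt(1) = 1, so x = (13 ± 1)/2: x = 7 or x = 6.
Collecting all roots found:

x = 1, x = 5, x = 6, x = 7


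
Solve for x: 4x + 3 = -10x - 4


Starting with: 4x + 3 = -10x - 4
Move all x terms to left: (4 + 10)x = -4 - 3
Simplify: 14x = -7
Divide both sides by 14: x = -1/2

x = -1/2


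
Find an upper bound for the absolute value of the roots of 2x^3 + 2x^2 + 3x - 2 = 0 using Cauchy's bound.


Cauchy's bound: all roots r satisfy |r| <= 1 + max(|a_i/a_n|) for i = 0,...,n-1
where a_n is the leading coefficient.

Coefficients: [2, 2, 3, -2]
Leading coefficient a_n = 2
Ratios |a_i/a_n|: 1, 3/2, 1
Maximum ratio: 3/2
Cauchy's bound: |r| <= 1 + 3/2 = 5/2

Upper bound = 5/2


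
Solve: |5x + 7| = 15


An absolute value equation |expr| = 15 gives two cases:
Case 1: 5x + 7 = 15
  5x = 8, so x = 8/5
Case 2: 5x + 7 = -15
  5x = -22, so x = -22/5

x = -22/5, x = 8/5


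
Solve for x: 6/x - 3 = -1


Subtract -3 from both sides: 6/x = 2
Multiply both sides by x: 6 = 2 * x
Divide by 2: x = 3

x = 3


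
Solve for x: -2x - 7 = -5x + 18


Starting with: -2x - 7 = -5x + 18
Move all x terms to left: (-2 + 5)x = 18 + 7
Simplify: 3x = 25
Divide both sides by 3: x = 25/3

x = 25/3


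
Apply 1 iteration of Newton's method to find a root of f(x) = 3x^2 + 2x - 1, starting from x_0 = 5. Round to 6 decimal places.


Newton's method: x_(n+1) = x_n - f(x_n)/f'(x_n)
f(x) = 3x^2 + 2x - 1
f'(x) = 6x + 2

Iteration 1:
  f(5.000000) = 84.000000
  f'(5.000000) = 32.000000
  x_1 = 5.000000 - (84.000000)/(32.000000) = 2.375000

x_1 = 2.375000


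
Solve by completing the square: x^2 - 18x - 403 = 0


Start: x^2 - 18x - 403 = 0
Move constant: x^2 - 18x = 403
Half of -18 is -9, squared is 81
Add 81 to both sides: x^2 - 18x + 81 = 484
(x - 9)^2 = 484
x - 9 = ±22
x = 9 + 22 = 31 or x = 9 - 22 = -13

x = -13, x = 31


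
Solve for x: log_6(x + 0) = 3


Convert to exponential form: x + 0 = 6^3 = 216
x = 216 - 0 = 216
Check: log_6(216 + 0) = log_6(216) = log_6(216) = 3 ✓

x = 216


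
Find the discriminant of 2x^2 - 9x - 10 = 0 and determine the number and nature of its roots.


For ax^2 + bx + c = 0, discriminant D = b^2 - 4ac
Here a = 2, b = -9, c = -10
D = (-9)^2 - 4(2)(-10) = 81 + 80 = 161

D = 161 > 0 but not a perfect square
The equation has 2 distinct real irrational roots.

Discriminant = 161, 2 distinct real irrational roots


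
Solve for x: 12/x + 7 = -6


Subtract 7 from both sides: 12/x = -13
Multiply both sides by x: 12 = -13 * x
Divide by -13: x = -12/13

x = -12/13


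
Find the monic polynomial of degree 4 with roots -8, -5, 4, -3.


A monic polynomial with roots -8, -5, 4, -3 is:
p(x) = (x + 8)(x + 5)(x - 4)(x + 3)
After multiplying by (x + 8): x + 8
After multiplying by (x + 5): x^2 + 13x + 40
After multiplying by (x - 4): x^3 + 9x^2 - 12x - 160
After multiplying by (x + 3): x^4 + 12x^3 + 15x^2 - 196x - 480

x^4 + 12x^3 + 15x^2 - 196x - 480


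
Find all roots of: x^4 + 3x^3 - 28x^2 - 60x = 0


The constant term is 0, so x = 0 is a root. Factor out x:
  x^3 + 3x^2 - 28x - 60 = 0
Let p(x) = x^3 + 3x^2 - 28x - 60. By the rational root theorem (leading coefficient 1), any rational root is an integer divisor of 60: try ±1, ±2, ... in turn.
Test x = 1: value = -84 ≠ 0.
Test x = -1: value = -30 ≠ 0.
Test x = 2: value = -96 ≠ 0.
Test x = -2: value = 0 ✓, so (x + 2) is a factor.
Synthetic division by (x + 2): bring down 1; 1(-2) + 3 = 1; 1(-2) - 28 = -30; (-30)(-2) - 60 = 0 → quotient x^2 + x - 30, remainder 0.
Solve the quadratic x^2 + x - 30 = 0: discriminant = 1^2 - 4(1)(-30) = 1 + 120 = 121.
sqrt(121) = 11, so x = (-1 ± 11)/2: x = 5 or x = -6.
Collecting all roots found:

x = -6, x = -2, x = 0, x = 5


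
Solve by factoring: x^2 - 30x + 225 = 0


We need two numbers that multiply to 225 and add to -30.
Those numbers are -15 and -15 (since (-15) * (-15) = 225 and (-15) + (-15) = -30).
So x^2 - 30x + 225 = (x - 15)(x - 15) = 0
Setting each factor to zero: x = 15 or x = 15

x = 15


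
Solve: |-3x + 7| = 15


An absolute value equation |expr| = 15 gives two cases:
Case 1: -3x + 7 = 15
  -3x = 8, so x = -8/3
Case 2: -3x + 7 = -15
  -3x = -22, so x = 22/3

x = -8/3, x = 22/3


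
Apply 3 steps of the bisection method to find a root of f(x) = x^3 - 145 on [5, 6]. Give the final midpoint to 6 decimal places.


f(x) = x^3 - 145
f(5) = -20 < 0
f(6) = 71 > 0

Step 1: midpoint = (5.000000 + 6.000000)/2 = 5.500000
  f(5.500000) = 21.375000
  f(mid) > 0, so root is in [5.000000, 5.500000]

Step 2: midpoint = (5.000000 + 5.500000)/2 = 5.250000
  f(5.250000) = -0.296875
  f(mid) < 0, so root is in [5.250000, 5.500000]

Step 3: midpoint = (5.250000 + 5.500000)/2 = 5.375000
  f(5.375000) = 10.287109
  f(mid) > 0, so root is in [5.250000, 5.375000]

midpoint = 5.375000


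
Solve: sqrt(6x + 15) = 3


Square both sides: 6x + 15 = 3^2 = 9
6x = 9 - 15 = -6
x = -1
Check: sqrt(6*(-1) + 15) = sqrt(9) = 3 ✓

x = -1


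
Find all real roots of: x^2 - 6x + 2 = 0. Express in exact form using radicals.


Using the quadratic formula: x = (-b ± sqrt(b^2 - 4ac)) / (2a)
Here a = 1, b = -6, c = 2
Discriminant = b^2 - 4ac = (-6)^2 - 4(1)(2) = 36 - 8 = 28
Since discriminant = 28 > 0, there are two real roots.
x = (6 ± 2*sqrt(7)) / 2
Simplifying: x = 3 ± sqrt(7)
Numerically: x ≈ 5.6458 or x ≈ 0.3542

x = 3 + sqrt(7) or x = 3 - sqrt(7)


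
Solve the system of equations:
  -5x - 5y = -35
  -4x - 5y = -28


Using Cramer's rule:
Determinant D = (-5)(-5) - (-4)(-5) = 25 - 20 = 5
Dx = (-35)(-5) - (-28)(-5) = 175 - 140 = 35
Dy = (-5)(-28) - (-4)(-35) = 140 - 140 = 0
x = Dx/D = 35/5 = 7
y = Dy/D = 0/5 = 0

x = 7, y = 0


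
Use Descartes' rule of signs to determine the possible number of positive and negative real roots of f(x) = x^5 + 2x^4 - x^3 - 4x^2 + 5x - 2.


Descartes' rule of signs:

For positive roots, count sign changes in f(x) = x^5 + 2x^4 - x^3 - 4x^2 + 5x - 2:
Signs of coefficients: +, +, -, -, +, -
Number of sign changes: 3
Possible positive real roots: 3, 1

For negative roots, examine f(-x) = -x^5 + 2x^4 + x^3 - 4x^2 - 5x - 2:
Signs of coefficients: -, +, +, -, -, -
Number of sign changes: 2
Possible negative real roots: 2, 0

Positive roots: 3 or 1; Negative roots: 2 or 0


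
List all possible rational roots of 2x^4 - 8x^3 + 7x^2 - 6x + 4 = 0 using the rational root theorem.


Rational root theorem: possible roots are ±p/q where:
  p divides the constant term (4): p ∈ {1, 2, 4}
  q divides the leading coefficient (2): q ∈ {1, 2}

All possible rational roots: -4, -2, -1, -1/2, 1/2, 1, 2, 4

-4, -2, -1, -1/2, 1/2, 1, 2, 4


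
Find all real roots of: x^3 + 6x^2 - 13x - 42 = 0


Let p(x) = x^3 + 6x^2 - 13x - 42. By the rational root theorem (leading coefficient 1), any rational root is an integer divisor of 42: try ±1, ±2, ... in turn.
Test x = 1: value = -48 ≠ 0.
Test x = -1: value = -24 ≠ 0.
Test x = 2: value = -36 ≠ 0.
Test x = -2: value = 0 ✓, so (x + 2) is a factor.
Synthetic division by (x + 2): bring down 1; 1(-2) + 6 = 4; 4(-2) - 13 = -21; (-21)(-2) - 42 = 0 → quotient x^2 + 4x - 21, remainder 0.
Solve the quadratic x^2 + 4x - 21 = 0: discriminant = 4^2 - 4(1)(-21) = 16 + 84 = 100.
sqrt(100) = 10, so x = (-4 ± 10)/2: x = 3 or x = -7.

x = -7, x = -2, x = 3


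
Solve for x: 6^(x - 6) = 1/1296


Express both sides with the same base.
1/1296 = 6^(-4)
Since the bases match, equate exponents: x - 6 = -4
So x = -4 - (-6) = 2

x = 2


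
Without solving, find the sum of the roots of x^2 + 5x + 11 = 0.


By Vieta's formulas for ax^2 + bx + c = 0:
  Sum of roots = -b/a
  Product of roots = c/a

Here a = 1, b = 5, c = 11
Sum = -(5)/1 = -5
Product = 11/1 = 11

Sum = -5


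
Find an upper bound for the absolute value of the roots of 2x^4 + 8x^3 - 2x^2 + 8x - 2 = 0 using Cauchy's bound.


Cauchy's bound: all roots r satisfy |r| <= 1 + max(|a_i/a_n|) for i = 0,...,n-1
where a_n is the leading coefficient.

Coefficients: [2, 8, -2, 8, -2]
Leading coefficient a_n = 2
Ratios |a_i/a_n|: 4, 1, 4, 1
Maximum ratio: 4
Cauchy's bound: |r| <= 1 + 4 = 5

Upper bound = 5


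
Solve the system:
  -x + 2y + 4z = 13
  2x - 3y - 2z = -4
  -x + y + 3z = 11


Using Cramer's rule. Expand each determinant along the first row.
D  = (-1)*[(-3)*3 - (-2)*1] - 2*[2*3 - (-2)*(-1)] + 4*[2*1 - (-3)*(-1)]
  = (-1)*(-7) - 2*(4) + 4*(-1) = -5
Dx = 13*[(-3)*3 - (-2)*1] - 2*[(-4)*3 - (-2)*11] + 4*[(-4)*1 - (-3)*11]
  = 13*(-7) - 2*(10) + 4*(29) = 5
Dy = (-1)*[(-4)*3 - (-2)*11] - 13*[2*3 - (-2)*(-1)] + 4*[2*11 - (-4)*(-1)]
  = (-1)*(10) - 13*(4) + 4*(18) = 10
Dz = (-1)*[(-3)*11 - (-4)*1] - 2*[2*11 - (-4)*(-1)] + 13*[2*1 - (-3)*(-1)]
  = (-1)*(-29) - 2*(18) + 13*(-1) = -20
x = Dx/D = 5/-5 = -1, y = Dy/D = 10/-5 = -2, z = Dz/D = -20/-5 = 4
Check eq1: (-1)(-1) + (2)(-2) + (4)(4) = 13 = 13 ✓
Check eq2: (2)(-1) + (-3)(-2) + (-2)(4) = -4 = -4 ✓
Check eq3: (-1)(-1) + (1)(-2) + (3)(4) = 11 = 11 ✓

x = -1, y = -2, z = 4


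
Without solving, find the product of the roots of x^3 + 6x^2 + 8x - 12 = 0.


By Vieta's formulas for x^3 + bx^2 + cx + d = 0:
  r1 + r2 + r3 = -b/a = -6
  r1*r2 + r1*r3 + r2*r3 = c/a = 8
  r1*r2*r3 = -d/a = 12


Product = 12


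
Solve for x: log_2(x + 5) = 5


Convert to exponential form: x + 5 = 2^5 = 32
x = 32 - 5 = 27
Check: log_2(27 + 5) = log_2(32) = log_2(32) = 5 ✓

x = 27


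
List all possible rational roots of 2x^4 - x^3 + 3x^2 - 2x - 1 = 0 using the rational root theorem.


Rational root theorem: possible roots are ±p/q where:
  p divides the constant term (-1): p ∈ {1}
  q divides the leading coefficient (2): q ∈ {1, 2}

All possible rational roots: -1, -1/2, 1/2, 1

-1, -1/2, 1/2, 1


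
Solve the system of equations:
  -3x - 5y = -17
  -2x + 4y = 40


Using Cramer's rule:
Determinant D = (-3)(4) - (-2)(-5) = -12 - 10 = -22
Dx = (-17)(4) - (40)(-5) = -68 + 200 = 132
Dy = (-3)(40) - (-2)(-17) = -120 - 34 = -154
x = Dx/D = 132/-22 = -6
y = Dy/D = -154/-22 = 7

x = -6, y = 7


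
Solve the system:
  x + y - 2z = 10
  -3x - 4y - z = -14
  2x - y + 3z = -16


Using Cramer's rule. Expand each determinant along the first row.
D  = 1*[(-4)*3 - (-1)*(-1)] - 1*[(-3)*3 - (-1)*2] + (-2)*[(-3)*(-1) - (-4)*2]
  = 1*(-13) - 1*(-7) + (-2)*(11) = -28
Dx = 10*[(-4)*3 - (-1)*(-1)] - 1*[(-14)*3 - (-1)*(-16)] + (-2)*[(-14)*(-1) - (-4)*(-16)]
  = 10*(-13) - 1*(-58) + (-2)*(-50) = 28
Dy = 1*[(-14)*3 - (-1)*(-16)] - 10*[(-3)*3 - (-1)*2] + (-2)*[(-3)*(-16) - (-14)*2]
  = 1*(-58) - 10*(-7) + (-2)*(76) = -140
Dz = 1*[(-4)*(-16) - (-14)*(-1)] - 1*[(-3)*(-16) - (-14)*2] + 10*[(-3)*(-1) - (-4)*2]
  = 1*(50) - 1*(76) + 10*(11) = 84
x = Dx/D = 28/-28 = -1, y = Dy/D = -140/-28 = 5, z = Dz/D = 84/-28 = -3
Check eq1: (1)(-1) + (1)(5) + (-2)(-3) = 10 = 10 ✓
Check eq2: (-3)(-1) + (-4)(5) + (-1)(-3) = -14 = -14 ✓
Check eq3: (2)(-1) + (-1)(5) + (3)(-3) = -16 = -16 ✓

x = -1, y = 5, z = -3


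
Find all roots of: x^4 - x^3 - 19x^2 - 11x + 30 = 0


Let p(x) = x^4 - x^3 - 19x^2 - 11x + 30. By the rational root theorem (leading coefficient 1), any rational root is an integer divisor of 30: try ±1, ±2, ... in turn.
Test x = 1: value = 0 ✓, so (x - 1) is a factor.
Synthetic division by (x - 1): bring down 1; 1(1) - 1 = 0; 0(1) - 19 = -19; (-19)(1) - 11 = -30; (-30)(1) + 30 = 0 → quotient x^3 - 19x - 30, remainder 0.
Continue with the quotient x^3 - 19x - 30 (candidates must divide 30; re-test x = 1 first in case it repeats).
Test x = 1: value = -48 ≠ 0.
Test x = -1: value = -12 ≠ 0.
Test x = 2: value = -60 ≠ 0.
Test x = -2: value = 0 ✓, so (x + 2) is a factor.
Synthetic division by (x + 2): bring down 1; 1(-2) + 0 = -2; (-2)(-2) - 19 = -15; (-15)(-2) - 30 = 0 → quotient x^2 - 2x - 15, remainder 0.
Solve the quadratic x^2 - 2x - 15 = 0: discriminant = (-2)^2 - 4(1)(-15) = 4 + 60 = 64.
sqrt(64) = 8, so x = (2 ± 8)/2: x = 5 or x = -3.
Collecting all roots found:

x = -3, x = -2, x = 1, x = 5
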